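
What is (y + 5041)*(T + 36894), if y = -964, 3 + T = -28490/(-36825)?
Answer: 369251053767/2455 ≈ 1.5041e+8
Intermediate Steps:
T = -16397/7365 (T = -3 - 28490/(-36825) = -3 - 28490*(-1/36825) = -3 + 5698/7365 = -16397/7365 ≈ -2.2263)
(y + 5041)*(T + 36894) = (-964 + 5041)*(-16397/7365 + 36894) = 4077*(271707913/7365) = 369251053767/2455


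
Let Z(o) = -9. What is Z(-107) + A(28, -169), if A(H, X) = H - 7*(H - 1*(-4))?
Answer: -205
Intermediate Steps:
A(H, X) = -28 - 6*H (A(H, X) = H - 7*(H + 4) = H - 7*(4 + H) = H + (-28 - 7*H) = -28 - 6*H)
Z(-107) + A(28, -169) = -9 + (-28 - 6*28) = -9 + (-28 - 168) = -9 - 196 = -205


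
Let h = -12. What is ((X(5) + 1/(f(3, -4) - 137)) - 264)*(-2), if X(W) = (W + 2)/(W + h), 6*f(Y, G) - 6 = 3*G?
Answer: 36571/69 ≈ 530.01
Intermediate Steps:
f(Y, G) = 1 + G/2 (f(Y, G) = 1 + (3*G)/6 = 1 + G/2)
X(W) = (2 + W)/(-12 + W) (X(W) = (W + 2)/(W - 12) = (2 + W)/(-12 + W))
((X(5) + 1/(f(3, -4) - 137)) - 264)*(-2) = (((2 + 5)/(-12 + 5) + 1/((1 + (1/2)*(-4)) - 137)) - 264)*(-2) = ((7/(-7) + 1/((1 - 2) - 137)) - 264)*(-2) = ((-1/7*7 + 1/(-1 - 137)) - 264)*(-2) = ((-1 + 1/(-138)) - 264)*(-2) = ((-1 - 1/138) - 264)*(-2) = (-139/138 - 264)*(-2) = -36571/138*(-2) = 36571/69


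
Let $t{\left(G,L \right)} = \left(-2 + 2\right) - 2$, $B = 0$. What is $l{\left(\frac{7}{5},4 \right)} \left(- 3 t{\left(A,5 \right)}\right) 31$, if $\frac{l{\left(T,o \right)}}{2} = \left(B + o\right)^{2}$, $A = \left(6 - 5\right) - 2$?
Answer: $5952$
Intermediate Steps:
$A = -1$ ($A = 1 - 2 = -1$)
$t{\left(G,L \right)} = -2$ ($t{\left(G,L \right)} = 0 - 2 = -2$)
$l{\left(T,o \right)} = 2 o^{2}$ ($l{\left(T,o \right)} = 2 \left(0 + o\right)^{2} = 2 o^{2}$)
$l{\left(\frac{7}{5},4 \right)} \left(- 3 t{\left(A,5 \right)}\right) 31 = 2 \cdot 4^{2} \left(\left(-3\right) \left(-2\right)\right) 31 = 2 \cdot 16 \cdot 6 \cdot 31 = 32 \cdot 6 \cdot 31 = 192 \cdot 31 = 5952$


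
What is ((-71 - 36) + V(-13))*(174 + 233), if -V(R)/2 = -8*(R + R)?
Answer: -212861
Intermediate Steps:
V(R) = 32*R (V(R) = -(-16)*(R + R) = -(-16)*2*R = -(-32)*R = 32*R)
((-71 - 36) + V(-13))*(174 + 233) = ((-71 - 36) + 32*(-13))*(174 + 233) = (-107 - 416)*407 = -523*407 = -212861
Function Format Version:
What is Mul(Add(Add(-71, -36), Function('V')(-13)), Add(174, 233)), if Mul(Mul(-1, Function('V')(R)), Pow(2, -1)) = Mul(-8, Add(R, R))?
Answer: -212861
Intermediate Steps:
Function('V')(R) = Mul(32, R) (Function('V')(R) = Mul(-2, Mul(-8, Add(R, R))) = Mul(-2, Mul(-8, Mul(2, R))) = Mul(-2, Mul(-16, R)) = Mul(32, R))
Mul(Add(Add(-71, -36), Function('V')(-13)), Add(174, 233)) = Mul(Add(Add(-71, -36), Mul(32, -13)), Add(174, 233)) = Mul(Add(-107, -416), 407) = Mul(-523, 407) = -212861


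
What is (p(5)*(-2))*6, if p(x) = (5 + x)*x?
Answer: -600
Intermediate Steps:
p(x) = x*(5 + x)
(p(5)*(-2))*6 = ((5*(5 + 5))*(-2))*6 = ((5*10)*(-2))*6 = (50*(-2))*6 = -100*6 = -600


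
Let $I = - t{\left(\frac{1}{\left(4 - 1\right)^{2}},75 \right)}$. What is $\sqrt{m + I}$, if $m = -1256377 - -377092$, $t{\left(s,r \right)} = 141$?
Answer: $3 i \sqrt{97714} \approx 937.78 i$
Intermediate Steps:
$m = -879285$ ($m = -1256377 + 377092 = -879285$)
$I = -141$ ($I = \left(-1\right) 141 = -141$)
$\sqrt{m + I} = \sqrt{-879285 - 141} = \sqrt{-879426} = 3 i \sqrt{97714}$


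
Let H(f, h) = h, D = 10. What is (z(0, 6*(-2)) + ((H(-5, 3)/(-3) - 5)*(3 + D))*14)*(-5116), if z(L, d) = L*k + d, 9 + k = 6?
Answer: 5648064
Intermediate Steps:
k = -3 (k = -9 + 6 = -3)
z(L, d) = d - 3*L (z(L, d) = L*(-3) + d = -3*L + d = d - 3*L)
(z(0, 6*(-2)) + ((H(-5, 3)/(-3) - 5)*(3 + D))*14)*(-5116) = ((6*(-2) - 3*0) + ((3/(-3) - 5)*(3 + 10))*14)*(-5116) = ((-12 + 0) + ((3*(-⅓) - 5)*13)*14)*(-5116) = (-12 + ((-1 - 5)*13)*14)*(-5116) = (-12 - 6*13*14)*(-5116) = (-12 - 78*14)*(-5116) = (-12 - 1092)*(-5116) = -1104*(-5116) = 5648064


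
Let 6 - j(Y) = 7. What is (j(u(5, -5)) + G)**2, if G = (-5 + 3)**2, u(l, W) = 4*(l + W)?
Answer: 9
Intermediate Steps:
u(l, W) = 4*W + 4*l (u(l, W) = 4*(W + l) = 4*W + 4*l)
G = 4 (G = (-2)**2 = 4)
j(Y) = -1 (j(Y) = 6 - 1*7 = 6 - 7 = -1)
(j(u(5, -5)) + G)**2 = (-1 + 4)**2 = 3**2 = 9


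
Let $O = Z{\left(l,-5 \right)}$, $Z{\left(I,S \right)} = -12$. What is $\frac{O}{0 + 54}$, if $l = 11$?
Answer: $- \frac{2}{9} \approx -0.22222$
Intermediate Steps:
$O = -12$
$\frac{O}{0 + 54} = - \frac{12}{0 + 54} = - \frac{12}{54} = \left(-12\right) \frac{1}{54} = - \frac{2}{9}$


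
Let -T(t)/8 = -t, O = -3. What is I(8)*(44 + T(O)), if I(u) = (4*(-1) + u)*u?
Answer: 640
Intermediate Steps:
I(u) = u*(-4 + u) (I(u) = (-4 + u)*u = u*(-4 + u))
T(t) = 8*t (T(t) = -(-8)*t = 8*t)
I(8)*(44 + T(O)) = (8*(-4 + 8))*(44 + 8*(-3)) = (8*4)*(44 - 24) = 32*20 = 640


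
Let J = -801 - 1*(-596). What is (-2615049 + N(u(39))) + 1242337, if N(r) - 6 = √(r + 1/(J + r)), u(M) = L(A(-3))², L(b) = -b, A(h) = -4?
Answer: -1372706 + √63483/63 ≈ -1.3727e+6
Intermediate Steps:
J = -205 (J = -801 + 596 = -205)
u(M) = 16 (u(M) = (-1*(-4))² = 4² = 16)
N(r) = 6 + √(r + 1/(-205 + r))
(-2615049 + N(u(39))) + 1242337 = (-2615049 + (6 + √((1 + 16*(-205 + 16))/(-205 + 16)))) + 1242337 = (-2615049 + (6 + √((1 + 16*(-189))/(-189)))) + 1242337 = (-2615049 + (6 + √(-(1 - 3024)/189))) + 1242337 = (-2615049 + (6 + √(-1/189*(-3023)))) + 1242337 = (-2615049 + (6 + √(3023/189))) + 1242337 = (-2615049 + (6 + √63483/63)) + 1242337 = (-2615043 + √63483/63) + 1242337 = -1372706 + √63483/63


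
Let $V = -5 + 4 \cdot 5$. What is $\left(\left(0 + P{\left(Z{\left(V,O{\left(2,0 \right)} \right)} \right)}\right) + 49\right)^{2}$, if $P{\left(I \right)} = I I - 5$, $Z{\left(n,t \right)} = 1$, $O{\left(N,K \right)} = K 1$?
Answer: $2025$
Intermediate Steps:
$O{\left(N,K \right)} = K$
$V = 15$ ($V = -5 + 20 = 15$)
$P{\left(I \right)} = -5 + I^{2}$ ($P{\left(I \right)} = I^{2} - 5 = -5 + I^{2}$)
$\left(\left(0 + P{\left(Z{\left(V,O{\left(2,0 \right)} \right)} \right)}\right) + 49\right)^{2} = \left(\left(0 - \left(5 - 1^{2}\right)\right) + 49\right)^{2} = \left(\left(0 + \left(-5 + 1\right)\right) + 49\right)^{2} = \left(\left(0 - 4\right) + 49\right)^{2} = \left(-4 + 49\right)^{2} = 45^{2} = 2025$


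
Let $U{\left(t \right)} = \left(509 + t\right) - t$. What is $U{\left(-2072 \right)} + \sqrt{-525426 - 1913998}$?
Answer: $509 + 16 i \sqrt{9529} \approx 509.0 + 1561.9 i$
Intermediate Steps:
$U{\left(t \right)} = 509$
$U{\left(-2072 \right)} + \sqrt{-525426 - 1913998} = 509 + \sqrt{-525426 - 1913998} = 509 + \sqrt{-2439424} = 509 + 16 i \sqrt{9529}$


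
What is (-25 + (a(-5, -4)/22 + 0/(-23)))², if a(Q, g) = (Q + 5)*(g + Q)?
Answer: 625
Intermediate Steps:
a(Q, g) = (5 + Q)*(Q + g)
(-25 + (a(-5, -4)/22 + 0/(-23)))² = (-25 + (((-5)² + 5*(-5) + 5*(-4) - 5*(-4))/22 + 0/(-23)))² = (-25 + ((25 - 25 - 20 + 20)*(1/22) + 0*(-1/23)))² = (-25 + (0*(1/22) + 0))² = (-25 + (0 + 0))² = (-25 + 0)² = (-25)² = 625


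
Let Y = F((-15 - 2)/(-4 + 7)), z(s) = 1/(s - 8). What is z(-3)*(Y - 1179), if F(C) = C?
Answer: 3554/33 ≈ 107.70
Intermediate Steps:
z(s) = 1/(-8 + s)
Y = -17/3 (Y = (-15 - 2)/(-4 + 7) = -17/3 ≈ -5.6667)
z(-3)*(Y - 1179) = (-17/3 - 1179)/(-8 - 3) = -3554/3/(-11) = -1/11*(-3554/3) = 3554/33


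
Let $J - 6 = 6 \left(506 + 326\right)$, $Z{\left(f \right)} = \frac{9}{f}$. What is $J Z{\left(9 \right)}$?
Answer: $4998$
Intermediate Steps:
$J = 4998$ ($J = 6 + 6 \left(506 + 326\right) = 6 + 6 \cdot 832 = 6 + 4992 = 4998$)
$J Z{\left(9 \right)} = 4998 \cdot \frac{9}{9} = 4998 \cdot 9 \cdot \frac{1}{9} = 4998 \cdot 1 = 4998$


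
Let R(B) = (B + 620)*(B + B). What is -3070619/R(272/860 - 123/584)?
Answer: -24204635740559200/1032974815689 ≈ -23432.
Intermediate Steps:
R(B) = 2*B*(620 + B) (R(B) = (620 + B)*(2*B) = 2*B*(620 + B))
-3070619/R(272/860 - 123/584) = -3070619*1/(2*(620 + (272/860 - 123/584))*(272/860 - 123/584)) = -3070619*1/(2*(620 + (272*(1/860) - 123*1/584))*(272*(1/860) - 123*1/584)) = -3070619*1/(2*(620 + (68/215 - 123/584))*(68/215 - 123/584)) = -3070619*62780/(13267*(620 + 13267/125560)) = -3070619/(2*(13267/125560)*(77860467/125560)) = -3070619/1032974815689/7882656800 = -3070619*7882656800/1032974815689 = -24204635740559200/1032974815689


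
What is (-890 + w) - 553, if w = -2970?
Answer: -4413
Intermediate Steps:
(-890 + w) - 553 = (-890 - 2970) - 553 = -3860 - 553 = -4413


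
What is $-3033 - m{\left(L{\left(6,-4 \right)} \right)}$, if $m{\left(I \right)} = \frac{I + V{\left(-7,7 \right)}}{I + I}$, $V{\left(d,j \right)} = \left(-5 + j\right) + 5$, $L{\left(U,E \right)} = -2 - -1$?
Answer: $-3030$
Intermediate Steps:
$L{\left(U,E \right)} = -1$ ($L{\left(U,E \right)} = -2 + 1 = -1$)
$V{\left(d,j \right)} = j$
$m{\left(I \right)} = \frac{7 + I}{2 I}$ ($m{\left(I \right)} = \frac{I + 7}{I + I} = \frac{7 + I}{2 I}$)
$-3033 - m{\left(L{\left(6,-4 \right)} \right)} = -3033 - \frac{7 - 1}{2 \left(-1\right)} = -3033 - \frac{1}{2} \left(-1\right) 6 = -3033 - -3 = -3033 + 3 = -3030$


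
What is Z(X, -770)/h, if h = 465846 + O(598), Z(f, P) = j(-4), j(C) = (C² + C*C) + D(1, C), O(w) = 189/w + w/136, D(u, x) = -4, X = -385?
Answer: 569296/9471676699 ≈ 6.0105e-5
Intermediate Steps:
O(w) = 189/w + w/136 (O(w) = 189/w + w*(1/136) = 189/w + w/136)
j(C) = -4 + 2*C² (j(C) = (C² + C*C) - 4 = (C² + C²) - 4 = 2*C² - 4 = -4 + 2*C²)
Z(f, P) = 28 (Z(f, P) = -4 + 2*(-4)² = -4 + 2*16 = -4 + 32 = 28)
h = 9471676699/20332 (h = 465846 + (189/598 + (1/136)*598) = 465846 + (189*(1/598) + 299/68) = 465846 + (189/598 + 299/68) = 465846 + 95827/20332 = 9471676699/20332 ≈ 4.6585e+5)
Z(X, -770)/h = 28/(9471676699/20332) = 28*(20332/9471676699) = 569296/9471676699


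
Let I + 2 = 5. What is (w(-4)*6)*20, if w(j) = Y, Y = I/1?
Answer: 360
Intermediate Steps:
I = 3 (I = -2 + 5 = 3)
Y = 3 (Y = 3/1 = 3*1 = 3)
w(j) = 3
(w(-4)*6)*20 = (3*6)*20 = 18*20 = 360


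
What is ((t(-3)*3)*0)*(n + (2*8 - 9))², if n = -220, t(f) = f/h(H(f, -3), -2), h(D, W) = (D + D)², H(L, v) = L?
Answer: 0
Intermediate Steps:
h(D, W) = 4*D² (h(D, W) = (2*D)² = 4*D²)
t(f) = 1/(4*f) (t(f) = f/((4*f²)) = f*(1/(4*f²)) = 1/(4*f))
((t(-3)*3)*0)*(n + (2*8 - 9))² = ((((¼)/(-3))*3)*0)*(-220 + (2*8 - 9))² = ((((¼)*(-⅓))*3)*0)*(-220 + (16 - 9))² = (-1/12*3*0)*(-220 + 7)² = -¼*0*(-213)² = 0*45369 = 0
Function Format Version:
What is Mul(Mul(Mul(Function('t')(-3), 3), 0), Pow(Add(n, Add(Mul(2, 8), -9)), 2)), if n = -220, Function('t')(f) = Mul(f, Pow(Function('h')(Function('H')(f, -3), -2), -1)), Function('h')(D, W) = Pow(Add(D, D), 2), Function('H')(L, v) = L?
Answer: 0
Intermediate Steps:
Function('h')(D, W) = Mul(4, Pow(D, 2)) (Function('h')(D, W) = Pow(Mul(2, D), 2) = Mul(4, Pow(D, 2)))
Function('t')(f) = Mul(Rational(1, 4), Pow(f, -1)) (Function('t')(f) = Mul(f, Pow(Mul(4, Pow(f, 2)), -1)) = Mul(f, Mul(Rational(1, 4), Pow(f, -2))) = Mul(Rational(1, 4), Pow(f, -1)))
Mul(Mul(Mul(Function('t')(-3), 3), 0), Pow(Add(n, Add(Mul(2, 8), -9)), 2)) = Mul(Mul(Mul(Mul(Rational(1, 4), Pow(-3, -1)), 3), 0), Pow(Add(-220, Add(Mul(2, 8), -9)), 2)) = Mul(Mul(Mul(Mul(Rational(1, 4), Rational(-1, 3)), 3), 0), Pow(Add(-220, Add(16, -9)), 2)) = Mul(Mul(Mul(Rational(-1, 12), 3), 0), Pow(Add(-220, 7), 2)) = Mul(Mul(Rational(-1, 4), 0), Pow(-213, 2)) = Mul(0, 45369) = 0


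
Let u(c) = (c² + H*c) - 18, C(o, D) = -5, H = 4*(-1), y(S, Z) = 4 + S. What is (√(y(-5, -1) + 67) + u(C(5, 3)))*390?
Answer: 10530 + 390*√66 ≈ 13698.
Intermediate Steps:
H = -4
u(c) = -18 + c² - 4*c (u(c) = (c² - 4*c) - 18 = -18 + c² - 4*c)
(√(y(-5, -1) + 67) + u(C(5, 3)))*390 = (√((4 - 5) + 67) + (-18 + (-5)² - 4*(-5)))*390 = (√(-1 + 67) + (-18 + 25 + 20))*390 = (√66 + 27)*390 = (27 + √66)*390 = 10530 + 390*√66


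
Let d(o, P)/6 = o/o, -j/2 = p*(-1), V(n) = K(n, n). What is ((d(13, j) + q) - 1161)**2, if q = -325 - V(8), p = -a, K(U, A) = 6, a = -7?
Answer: 2208196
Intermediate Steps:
p = 7 (p = -1*(-7) = 7)
V(n) = 6
j = 14 (j = -14*(-1) = -2*(-7) = 14)
d(o, P) = 6 (d(o, P) = 6*(o/o) = 6*1 = 6)
q = -331 (q = -325 - 1*6 = -325 - 6 = -331)
((d(13, j) + q) - 1161)**2 = ((6 - 331) - 1161)**2 = (-325 - 1161)**2 = (-1486)**2 = 2208196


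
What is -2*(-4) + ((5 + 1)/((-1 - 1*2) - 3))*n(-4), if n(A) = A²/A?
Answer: 12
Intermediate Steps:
n(A) = A
-2*(-4) + ((5 + 1)/((-1 - 1*2) - 3))*n(-4) = -2*(-4) + ((5 + 1)/((-1 - 1*2) - 3))*(-4) = 8 + (6/((-1 - 2) - 3))*(-4) = 8 + (6/(-3 - 3))*(-4) = 8 + (6/(-6))*(-4) = 8 + (6*(-⅙))*(-4) = 8 - 1*(-4) = 8 + 4 = 12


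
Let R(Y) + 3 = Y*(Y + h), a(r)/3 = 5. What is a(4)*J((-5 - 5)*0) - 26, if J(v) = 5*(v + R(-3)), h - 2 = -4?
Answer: 874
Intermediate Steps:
h = -2 (h = 2 - 4 = -2)
a(r) = 15 (a(r) = 3*5 = 15)
R(Y) = -3 + Y*(-2 + Y) (R(Y) = -3 + Y*(Y - 2) = -3 + Y*(-2 + Y))
J(v) = 60 + 5*v (J(v) = 5*(v + (-3 + (-3)² - 2*(-3))) = 5*(v + (-3 + 9 + 6)) = 5*(v + 12) = 5*(12 + v) = 60 + 5*v)
a(4)*J((-5 - 5)*0) - 26 = 15*(60 + 5*((-5 - 5)*0)) - 26 = 15*(60 + 5*(-10*0)) - 26 = 15*(60 + 5*0) - 26 = 15*(60 + 0) - 26 = 15*60 - 26 = 900 - 26 = 874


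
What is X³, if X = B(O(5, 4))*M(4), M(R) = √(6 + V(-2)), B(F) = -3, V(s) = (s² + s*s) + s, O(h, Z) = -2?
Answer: -648*√3 ≈ -1122.4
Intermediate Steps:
V(s) = s + 2*s² (V(s) = (s² + s²) + s = 2*s² + s = s + 2*s²)
M(R) = 2*√3 (M(R) = √(6 - 2*(1 + 2*(-2))) = √(6 - 2*(1 - 4)) = √(6 - 2*(-3)) = √(6 + 6) = √12 = 2*√3)
X = -6*√3 ≈ -10.392
X³ = (-6*√3)³ = -648*√3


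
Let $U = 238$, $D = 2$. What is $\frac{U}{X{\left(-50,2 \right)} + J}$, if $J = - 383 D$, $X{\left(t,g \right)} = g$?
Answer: $- \frac{119}{382} \approx -0.31152$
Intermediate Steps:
$J = -766$ ($J = \left(-383\right) 2 = -766$)
$\frac{U}{X{\left(-50,2 \right)} + J} = \frac{238}{2 - 766} = \frac{238}{-764} = 238 \left(- \frac{1}{764}\right) = - \frac{119}{382}$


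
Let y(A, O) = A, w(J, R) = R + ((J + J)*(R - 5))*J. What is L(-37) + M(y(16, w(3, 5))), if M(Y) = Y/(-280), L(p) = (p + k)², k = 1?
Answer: 45358/35 ≈ 1295.9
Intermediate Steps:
w(J, R) = R + 2*J²*(-5 + R) (w(J, R) = R + ((2*J)*(-5 + R))*J = R + (2*J*(-5 + R))*J = R + 2*J²*(-5 + R))
L(p) = (1 + p)² (L(p) = (p + 1)² = (1 + p)²)
M(Y) = -Y/280 (M(Y) = Y*(-1/280) = -Y/280)
L(-37) + M(y(16, w(3, 5))) = (1 - 37)² - 1/280*16 = (-36)² - 2/35 = 1296 - 2/35 = 45358/35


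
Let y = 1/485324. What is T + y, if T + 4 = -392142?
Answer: -190317865303/485324 ≈ -3.9215e+5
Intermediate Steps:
T = -392146 (T = -4 - 392142 = -392146)
y = 1/485324 ≈ 2.0605e-6
T + y = -392146 + 1/485324 = -190317865303/485324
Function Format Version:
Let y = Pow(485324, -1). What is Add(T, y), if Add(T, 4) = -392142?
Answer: Rational(-190317865303, 485324) ≈ -3.9215e+5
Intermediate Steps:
T = -392146 (T = Add(-4, -392142) = -392146)
y = Rational(1, 485324) ≈ 2.0605e-6
Add(T, y) = Add(-392146, Rational(1, 485324)) = Rational(-190317865303, 485324)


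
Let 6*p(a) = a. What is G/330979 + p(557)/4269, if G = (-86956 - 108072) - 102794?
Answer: -7444057405/8477696106 ≈ -0.87808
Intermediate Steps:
G = -297822 (G = -195028 - 102794 = -297822)
p(a) = a/6
G/330979 + p(557)/4269 = -297822/330979 + ((1/6)*557)/4269 = -297822*1/330979 + (557/6)*(1/4269) = -297822/330979 + 557/25614 = -7444057405/8477696106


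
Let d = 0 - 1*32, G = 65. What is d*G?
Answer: -2080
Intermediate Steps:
d = -32 (d = 0 - 32 = -32)
d*G = -32*65 = -2080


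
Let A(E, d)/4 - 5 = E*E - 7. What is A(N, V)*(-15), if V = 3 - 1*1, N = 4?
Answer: -840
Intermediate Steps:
V = 2 (V = 3 - 1 = 2)
A(E, d) = -8 + 4*E² (A(E, d) = 20 + 4*(E*E - 7) = 20 + 4*(E² - 7) = 20 + 4*(-7 + E²) = 20 + (-28 + 4*E²) = -8 + 4*E²)
A(N, V)*(-15) = (-8 + 4*4²)*(-15) = (-8 + 4*16)*(-15) = (-8 + 64)*(-15) = 56*(-15) = -840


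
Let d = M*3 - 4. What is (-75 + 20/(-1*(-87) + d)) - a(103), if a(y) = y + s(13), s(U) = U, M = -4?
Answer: -13541/71 ≈ -190.72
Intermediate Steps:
d = -16 (d = -4*3 - 4 = -12 - 4 = -16)
a(y) = 13 + y (a(y) = y + 13 = 13 + y)
(-75 + 20/(-1*(-87) + d)) - a(103) = (-75 + 20/(-1*(-87) - 16)) - (13 + 103) = (-75 + 20/(87 - 16)) - 1*116 = (-75 + 20/71) - 116 = -5305/71 - 116 = -13541/71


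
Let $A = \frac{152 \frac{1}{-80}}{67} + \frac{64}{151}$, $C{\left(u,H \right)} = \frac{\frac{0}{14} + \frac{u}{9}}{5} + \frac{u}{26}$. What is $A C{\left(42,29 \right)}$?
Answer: $\frac{6628489}{6576050} \approx 1.008$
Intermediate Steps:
$C{\left(u,H \right)} = \frac{71 u}{1170}$ ($C{\left(u,H \right)} = \left(0 \cdot \frac{1}{14} + u \frac{1}{9}\right) \frac{1}{5} + u \frac{1}{26} = \left(0 + \frac{u}{9}\right) \frac{1}{5} + \frac{u}{26} = \frac{u}{9} \cdot \frac{1}{5} + \frac{u}{26} = \frac{u}{45} + \frac{u}{26} = \frac{71 u}{1170}$)
$A = \frac{40011}{101170}$ ($A = 152 \left(- \frac{1}{80}\right) \frac{1}{67} + 64 \cdot \frac{1}{151} = \left(- \frac{19}{10}\right) \frac{1}{67} + \frac{64}{151} = - \frac{19}{670} + \frac{64}{151} = \frac{40011}{101170} \approx 0.39548$)
$A C{\left(42,29 \right)} = \frac{40011 \cdot \frac{71}{1170} \cdot 42}{101170} = \frac{40011}{101170} \cdot \frac{497}{195} = \frac{6628489}{6576050}$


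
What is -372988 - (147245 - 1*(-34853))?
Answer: -555086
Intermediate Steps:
-372988 - (147245 - 1*(-34853)) = -372988 - (147245 + 34853) = -372988 - 1*182098 = -372988 - 182098 = -555086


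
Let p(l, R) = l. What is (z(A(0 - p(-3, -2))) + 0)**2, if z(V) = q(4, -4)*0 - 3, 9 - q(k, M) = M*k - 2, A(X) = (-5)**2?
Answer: 9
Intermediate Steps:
A(X) = 25
q(k, M) = 11 - M*k (q(k, M) = 9 - (M*k - 2) = 9 - (-2 + M*k) = 9 + (2 - M*k) = 11 - M*k)
z(V) = -3 (z(V) = (11 - 1*(-4)*4)*0 - 3 = (11 + 16)*0 - 3 = 27*0 - 3 = 0 - 3 = -3)
(z(A(0 - p(-3, -2))) + 0)**2 = (-3 + 0)**2 = (-3)**2 = 9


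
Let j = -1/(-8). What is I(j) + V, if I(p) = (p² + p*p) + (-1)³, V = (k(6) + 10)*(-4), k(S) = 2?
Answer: -1567/32 ≈ -48.969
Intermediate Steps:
V = -48 (V = (2 + 10)*(-4) = 12*(-4) = -48)
j = ⅛ (j = -1*(-⅛) = ⅛ ≈ 0.12500)
I(p) = -1 + 2*p² (I(p) = (p² + p²) - 1 = 2*p² - 1 = -1 + 2*p²)
I(j) + V = (-1 + 2*(⅛)²) - 48 = (-1 + 2*(1/64)) - 48 = (-1 + 1/32) - 48 = -31/32 - 48 = -1567/32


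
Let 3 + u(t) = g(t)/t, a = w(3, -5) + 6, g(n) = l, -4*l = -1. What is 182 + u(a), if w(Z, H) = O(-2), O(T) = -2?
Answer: 2865/16 ≈ 179.06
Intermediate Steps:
w(Z, H) = -2
l = ¼ (l = -¼*(-1) = ¼ ≈ 0.25000)
g(n) = ¼
a = 4 (a = -2 + 6 = 4)
u(t) = -3 + 1/(4*t)
182 + u(a) = 182 + (-3 + (¼)/4) = 182 + (-3 + (¼)*(¼)) = 182 + (-3 + 1/16) = 182 - 47/16 = 2865/16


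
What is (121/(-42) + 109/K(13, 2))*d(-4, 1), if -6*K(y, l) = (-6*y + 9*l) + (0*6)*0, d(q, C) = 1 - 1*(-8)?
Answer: 2526/35 ≈ 72.171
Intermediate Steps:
d(q, C) = 9 (d(q, C) = 1 + 8 = 9)
K(y, l) = y - 3*l/2 (K(y, l) = -((-6*y + 9*l) + (0*6)*0)/6 = -((-6*y + 9*l) + 0*0)/6 = -((-6*y + 9*l) + 0)/6 = -(-6*y + 9*l)/6 = y - 3*l/2)
(121/(-42) + 109/K(13, 2))*d(-4, 1) = (121/(-42) + 109/(13 - 3/2*2))*9 = (121*(-1/42) + 109/(13 - 3))*9 = (-121/42 + 109/10)*9 = (842/105)*9 = 2526/35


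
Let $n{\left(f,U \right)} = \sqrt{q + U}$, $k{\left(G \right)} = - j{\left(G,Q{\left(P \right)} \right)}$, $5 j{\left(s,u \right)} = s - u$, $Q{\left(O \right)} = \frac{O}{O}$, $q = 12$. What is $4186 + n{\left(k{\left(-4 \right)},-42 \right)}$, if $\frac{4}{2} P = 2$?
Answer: $4186 + i \sqrt{30} \approx 4186.0 + 5.4772 i$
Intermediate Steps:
$P = 1$ ($P = \frac{1}{2} \cdot 2 = 1$)
$Q{\left(O \right)} = 1$
$j{\left(s,u \right)} = - \frac{u}{5} + \frac{s}{5}$ ($j{\left(s,u \right)} = \frac{s - u}{5} = - \frac{u}{5} + \frac{s}{5}$)
$k{\left(G \right)} = \frac{1}{5} - \frac{G}{5}$ ($k{\left(G \right)} = - (\left(- \frac{1}{5}\right) 1 + \frac{G}{5}) = - (- \frac{1}{5} + \frac{G}{5}) = \frac{1}{5} - \frac{G}{5}$)
$n{\left(f,U \right)} = \sqrt{12 + U}$
$4186 + n{\left(k{\left(-4 \right)},-42 \right)} = 4186 + \sqrt{12 - 42} = 4186 + \sqrt{-30} = 4186 + i \sqrt{30}$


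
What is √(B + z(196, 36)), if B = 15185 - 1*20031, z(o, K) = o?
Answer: 5*I*√186 ≈ 68.191*I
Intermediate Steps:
B = -4846 (B = 15185 - 20031 = -4846)
√(B + z(196, 36)) = √(-4846 + 196) = √(-4650) = 5*I*√186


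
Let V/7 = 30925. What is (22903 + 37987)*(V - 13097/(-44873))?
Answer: 591479113557080/44873 ≈ 1.3181e+10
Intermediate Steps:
V = 216475 (V = 7*30925 = 216475)
(22903 + 37987)*(V - 13097/(-44873)) = (22903 + 37987)*(216475 - 13097/(-44873)) = 60890*(216475 - 13097*(-1/44873)) = 60890*(216475 + 13097/44873) = 60890*(9713895772/44873) = 591479113557080/44873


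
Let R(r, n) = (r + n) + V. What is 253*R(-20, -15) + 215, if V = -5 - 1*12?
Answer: -12941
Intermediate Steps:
V = -17 (V = -5 - 12 = -17)
R(r, n) = -17 + n + r (R(r, n) = (r + n) - 17 = (n + r) - 17 = -17 + n + r)
253*R(-20, -15) + 215 = 253*(-17 - 15 - 20) + 215 = 253*(-52) + 215 = -13156 + 215 = -12941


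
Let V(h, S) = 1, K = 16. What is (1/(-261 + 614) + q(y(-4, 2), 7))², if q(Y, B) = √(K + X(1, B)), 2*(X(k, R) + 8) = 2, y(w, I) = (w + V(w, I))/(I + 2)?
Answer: 1123600/124609 ≈ 9.0170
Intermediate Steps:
y(w, I) = (1 + w)/(2 + I) (y(w, I) = (w + 1)/(I + 2) = (1 + w)/(2 + I))
X(k, R) = -7 (X(k, R) = -8 + (½)*2 = -8 + 1 = -7)
q(Y, B) = 3 (q(Y, B) = √(16 - 7) = √9 = 3)
(1/(-261 + 614) + q(y(-4, 2), 7))² = (1/(-261 + 614) + 3)² = (1/353 + 3)² = (1060/353)² = 1123600/124609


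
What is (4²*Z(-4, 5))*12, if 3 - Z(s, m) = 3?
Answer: 0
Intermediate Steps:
Z(s, m) = 0 (Z(s, m) = 3 - 1*3 = 3 - 3 = 0)
(4²*Z(-4, 5))*12 = (4²*0)*12 = (16*0)*12 = 0*12 = 0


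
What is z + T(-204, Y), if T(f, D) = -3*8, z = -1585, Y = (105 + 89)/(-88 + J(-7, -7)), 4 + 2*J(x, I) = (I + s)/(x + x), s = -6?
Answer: -1609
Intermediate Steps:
J(x, I) = -2 + (-6 + I)/(4*x) (J(x, I) = -2 + ((I - 6)/(x + x))/2 = -2 + ((-6 + I)/((2*x)))/2 = -2 + ((-6 + I)*(1/(2*x)))/2 = -2 + ((-6 + I)/(2*x))/2 = -2 + (-6 + I)/(4*x))
Y = -5432/2507 (Y = (105 + 89)/(-88 + (1/4)*(-6 - 7 - 8*(-7))/(-7)) = 194/(-88 + (1/4)*(-1/7)*(-6 - 7 + 56)) = 194/(-88 + (1/4)*(-1/7)*43) = 194/(-88 - 43/28) = 194/(-2507/28) = 194*(-28/2507) = -5432/2507 ≈ -2.1667)
T(f, D) = -24
z + T(-204, Y) = -1585 - 24 = -1609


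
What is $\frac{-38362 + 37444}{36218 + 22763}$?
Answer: $- \frac{918}{58981} \approx -0.015564$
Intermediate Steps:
$\frac{-38362 + 37444}{36218 + 22763} = - \frac{918}{58981}$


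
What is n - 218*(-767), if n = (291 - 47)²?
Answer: 226742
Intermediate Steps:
n = 59536 (n = 244² = 59536)
n - 218*(-767) = 59536 - 218*(-767) = 59536 + 167206 = 226742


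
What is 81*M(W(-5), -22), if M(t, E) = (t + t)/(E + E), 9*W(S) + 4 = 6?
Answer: -9/11 ≈ -0.81818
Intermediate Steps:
W(S) = 2/9 (W(S) = -4/9 + (⅑)*6 = -4/9 + ⅔ = 2/9)
M(t, E) = t/E (M(t, E) = (2*t)/((2*E)) = (2*t)*(1/(2*E)) = t/E)
81*M(W(-5), -22) = 81*((2/9)/(-22)) = 81*((2/9)*(-1/22)) = 81*(-1/99) = -9/11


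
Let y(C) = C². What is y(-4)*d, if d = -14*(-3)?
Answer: 672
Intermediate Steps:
d = 42
y(-4)*d = (-4)²*42 = 16*42 = 672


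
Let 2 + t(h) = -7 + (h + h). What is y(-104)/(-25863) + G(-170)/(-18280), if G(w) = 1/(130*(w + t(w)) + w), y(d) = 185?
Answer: -6182295301/864284980800 ≈ -0.0071531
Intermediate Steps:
t(h) = -9 + 2*h (t(h) = -2 + (-7 + (h + h)) = -2 + (-7 + 2*h) = -9 + 2*h)
G(w) = 1/(-1170 + 391*w) (G(w) = 1/(130*(w + (-9 + 2*w)) + w) = 1/(130*(-9 + 3*w) + w) = 1/((-1170 + 390*w) + w) = 1/(-1170 + 391*w))
y(-104)/(-25863) + G(-170)/(-18280) = 185/(-25863) + 1/((-1170 + 391*(-170))*(-18280)) = 185*(-1/25863) - 1/18280/(-1170 - 66470) = -5/699 - 1/18280/(-67640) = -5/699 - 1/67640*(-1/18280) = -5/699 + 1/1236459200 = -6182295301/864284980800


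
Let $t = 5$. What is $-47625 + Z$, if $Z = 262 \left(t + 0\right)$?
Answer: $-46315$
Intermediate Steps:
$Z = 1310$ ($Z = 262 \left(5 + 0\right) = 262 \cdot 5 = 1310$)
$-47625 + Z = -47625 + 1310 = -46315$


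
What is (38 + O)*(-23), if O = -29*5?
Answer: 2461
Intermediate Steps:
O = -145
(38 + O)*(-23) = (38 - 145)*(-23) = -107*(-23) = 2461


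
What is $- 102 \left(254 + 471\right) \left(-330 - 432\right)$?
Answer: $56349900$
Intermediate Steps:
$- 102 \left(254 + 471\right) \left(-330 - 432\right) = - 102 \cdot 725 \left(-762\right) = \left(-102\right) \left(-552450\right) = 56349900$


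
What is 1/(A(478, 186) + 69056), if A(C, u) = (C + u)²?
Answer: 1/509952 ≈ 1.9610e-6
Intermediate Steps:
1/(A(478, 186) + 69056) = 1/((478 + 186)² + 69056) = 1/(664² + 69056) = 1/(440896 + 69056) = 1/509952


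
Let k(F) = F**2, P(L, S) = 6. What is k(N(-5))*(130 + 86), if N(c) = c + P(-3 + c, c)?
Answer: 216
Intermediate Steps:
N(c) = 6 + c (N(c) = c + 6 = 6 + c)
k(N(-5))*(130 + 86) = (6 - 5)**2*(130 + 86) = 1**2*216 = 1*216 = 216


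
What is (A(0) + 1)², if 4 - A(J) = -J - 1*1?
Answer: 36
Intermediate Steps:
A(J) = 5 + J (A(J) = 4 - (-J - 1*1) = 4 - (-J - 1) = 4 - (-1 - J) = 4 + (1 + J) = 5 + J)
(A(0) + 1)² = ((5 + 0) + 1)² = (5 + 1)² = 6² = 36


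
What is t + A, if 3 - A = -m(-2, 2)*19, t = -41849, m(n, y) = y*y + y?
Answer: -41732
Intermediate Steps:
m(n, y) = y + y**2 (m(n, y) = y**2 + y = y + y**2)
A = 117 (A = 3 - (-2*(1 + 2))*19 = 3 - (-2*3)*19 = 3 - (-1*6)*19 = 3 - (-6)*19 = 3 - 1*(-114) = 3 + 114 = 117)
t + A = -41849 + 117 = -41732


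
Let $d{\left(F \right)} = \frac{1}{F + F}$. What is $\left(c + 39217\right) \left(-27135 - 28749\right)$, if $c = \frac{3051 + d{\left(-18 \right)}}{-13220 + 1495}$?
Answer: $- \frac{15417823594661}{7035} \approx -2.1916 \cdot 10^{9}$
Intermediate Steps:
$d{\left(F \right)} = \frac{1}{2 F}$
$c = - \frac{21967}{84420}$ ($c = \frac{3051 + \frac{1}{2 \left(-18\right)}}{-13220 + 1495} = \frac{3051 + \frac{1}{2} \left(- \frac{1}{18}\right)}{-11725} = \left(3051 - \frac{1}{36}\right) \left(- \frac{1}{11725}\right) = \frac{109835}{36} \left(- \frac{1}{11725}\right) = - \frac{21967}{84420} \approx -0.26021$)
$\left(c + 39217\right) \left(-27135 - 28749\right) = \left(- \frac{21967}{84420} + 39217\right) \left(-27135 - 28749\right) = \frac{3310677173}{84420} \left(-55884\right) = - \frac{15417823594661}{7035}$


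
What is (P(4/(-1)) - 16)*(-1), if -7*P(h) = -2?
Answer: 110/7 ≈ 15.714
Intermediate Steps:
P(h) = 2/7 (P(h) = -⅐*(-2) = 2/7)
(P(4/(-1)) - 16)*(-1) = (2/7 - 16)*(-1) = -110/7*(-1) = 110/7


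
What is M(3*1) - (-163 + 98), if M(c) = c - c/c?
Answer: 67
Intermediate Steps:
M(c) = -1 + c (M(c) = c - 1*1 = c - 1 = -1 + c)
M(3*1) - (-163 + 98) = (-1 + 3*1) - (-163 + 98) = (-1 + 3) - 1*(-65) = 2 + 65 = 67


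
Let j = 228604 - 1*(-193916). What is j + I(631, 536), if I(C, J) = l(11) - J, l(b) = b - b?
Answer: 421984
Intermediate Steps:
l(b) = 0
I(C, J) = -J (I(C, J) = 0 - J = -J)
j = 422520 (j = 228604 + 193916 = 422520)
j + I(631, 536) = 422520 - 1*536 = 422520 - 536 = 421984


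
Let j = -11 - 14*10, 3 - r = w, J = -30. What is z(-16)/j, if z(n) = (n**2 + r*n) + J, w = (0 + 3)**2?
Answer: -322/151 ≈ -2.1325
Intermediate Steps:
w = 9 (w = 3**2 = 9)
r = -6 (r = 3 - 1*9 = 3 - 9 = -6)
j = -151 (j = -11 - 140 = -151)
z(n) = -30 + n**2 - 6*n (z(n) = (n**2 - 6*n) - 30 = -30 + n**2 - 6*n)
z(-16)/j = (-30 + (-16)**2 - 6*(-16))/(-151) = (-30 + 256 + 96)*(-1/151) = 322*(-1/151) = -322/151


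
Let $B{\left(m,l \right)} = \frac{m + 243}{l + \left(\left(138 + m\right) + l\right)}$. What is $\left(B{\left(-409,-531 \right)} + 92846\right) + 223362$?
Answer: $\frac{421505430}{1333} \approx 3.1621 \cdot 10^{5}$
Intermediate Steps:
$B{\left(m,l \right)} = \frac{243 + m}{138 + m + 2 l}$ ($B{\left(m,l \right)} = \frac{243 + m}{l + \left(138 + l + m\right)} = \frac{243 + m}{138 + m + 2 l}$)
$\left(B{\left(-409,-531 \right)} + 92846\right) + 223362 = \left(\frac{243 - 409}{138 - 409 + 2 \left(-531\right)} + 92846\right) + 223362 = \left(\frac{1}{138 - 409 - 1062} \left(-166\right) + 92846\right) + 223362 = \left(\frac{1}{-1333} \left(-166\right) + 92846\right) + 223362 = \left(\left(- \frac{1}{1333}\right) \left(-166\right) + 92846\right) + 223362 = \left(\frac{166}{1333} + 92846\right) + 223362 = \frac{123763884}{1333} + 223362 = \frac{421505430}{1333}$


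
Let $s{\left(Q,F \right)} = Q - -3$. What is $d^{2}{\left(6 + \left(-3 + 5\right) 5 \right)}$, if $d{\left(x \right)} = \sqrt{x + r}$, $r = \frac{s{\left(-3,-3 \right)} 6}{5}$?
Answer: $16$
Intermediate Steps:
$s{\left(Q,F \right)} = 3 + Q$ ($s{\left(Q,F \right)} = Q + 3 = 3 + Q$)
$r = 0$ ($r = \frac{\left(3 - 3\right) 6}{5} = 0 \cdot 6 \cdot \frac{1}{5} = 0 \cdot \frac{1}{5} = 0$)
$d{\left(x \right)} = \sqrt{x}$ ($d{\left(x \right)} = \sqrt{x + 0} = \sqrt{x}$)
$d^{2}{\left(6 + \left(-3 + 5\right) 5 \right)} = \left(\sqrt{6 + \left(-3 + 5\right) 5}\right)^{2} = \left(\sqrt{6 + 2 \cdot 5}\right)^{2} = \left(\sqrt{6 + 10}\right)^{2} = \left(\sqrt{16}\right)^{2} = 4^{2} = 16$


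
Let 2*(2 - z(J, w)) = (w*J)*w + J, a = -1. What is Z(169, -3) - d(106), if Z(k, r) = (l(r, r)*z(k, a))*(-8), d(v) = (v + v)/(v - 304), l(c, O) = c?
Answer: -396686/99 ≈ -4006.9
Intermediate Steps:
z(J, w) = 2 - J/2 - J*w²/2 (z(J, w) = 2 - ((w*J)*w + J)/2 = 2 - ((J*w)*w + J)/2 = 2 - (J*w² + J)/2 = 2 - (J + J*w²)/2 = 2 + (-J/2 - J*w²/2) = 2 - J/2 - J*w²/2)
d(v) = 2*v/(-304 + v) (d(v) = (2*v)/(-304 + v) = 2*v/(-304 + v))
Z(k, r) = -8*r*(2 - k) (Z(k, r) = (r*(2 - k/2 - ½*k*(-1)²))*(-8) = (r*(2 - k/2 - ½*k*1))*(-8) = (r*(2 - k/2 - k/2))*(-8) = (r*(2 - k))*(-8) = -8*r*(2 - k))
Z(169, -3) - d(106) = 8*(-3)*(-2 + 169) - 2*106/(-304 + 106) = 8*(-3)*167 - 2*106/(-198) = -4008 - 2*106*(-1)/198 = -4008 - 1*(-106/99) = -4008 + 106/99 = -396686/99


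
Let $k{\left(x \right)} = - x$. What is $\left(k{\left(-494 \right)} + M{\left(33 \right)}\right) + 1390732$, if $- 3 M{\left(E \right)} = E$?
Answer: $1391215$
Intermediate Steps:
$M{\left(E \right)} = - \frac{E}{3}$
$\left(k{\left(-494 \right)} + M{\left(33 \right)}\right) + 1390732 = \left(\left(-1\right) \left(-494\right) - 11\right) + 1390732 = \left(494 - 11\right) + 1390732 = 483 + 1390732 = 1391215$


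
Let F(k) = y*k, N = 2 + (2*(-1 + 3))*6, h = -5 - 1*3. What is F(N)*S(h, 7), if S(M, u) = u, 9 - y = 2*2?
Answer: 910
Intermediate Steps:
y = 5 (y = 9 - 2*2 = 9 - 1*4 = 9 - 4 = 5)
h = -8 (h = -5 - 3 = -8)
N = 26 (N = 2 + (2*2)*6 = 2 + 4*6 = 2 + 24 = 26)
F(k) = 5*k
F(N)*S(h, 7) = (5*26)*7 = 130*7 = 910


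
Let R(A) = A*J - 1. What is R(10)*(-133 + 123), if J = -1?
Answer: 110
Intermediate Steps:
R(A) = -1 - A (R(A) = A*(-1) - 1 = -A - 1 = -1 - A)
R(10)*(-133 + 123) = (-1 - 1*10)*(-133 + 123) = (-1 - 10)*(-10) = -11*(-10) = 110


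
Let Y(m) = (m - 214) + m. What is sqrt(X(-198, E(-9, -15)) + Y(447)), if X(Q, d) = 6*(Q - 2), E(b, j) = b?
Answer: 2*I*sqrt(130) ≈ 22.803*I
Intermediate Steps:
X(Q, d) = -12 + 6*Q (X(Q, d) = 6*(-2 + Q) = -12 + 6*Q)
Y(m) = -214 + 2*m (Y(m) = (-214 + m) + m = -214 + 2*m)
sqrt(X(-198, E(-9, -15)) + Y(447)) = sqrt((-12 + 6*(-198)) + (-214 + 2*447)) = sqrt((-12 - 1188) + (-214 + 894)) = sqrt(-1200 + 680) = sqrt(-520) = 2*I*sqrt(130)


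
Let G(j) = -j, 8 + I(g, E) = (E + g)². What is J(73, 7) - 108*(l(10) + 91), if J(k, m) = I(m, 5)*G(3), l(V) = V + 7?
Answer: -12072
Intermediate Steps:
I(g, E) = -8 + (E + g)²
l(V) = 7 + V
J(k, m) = 24 - 3*(5 + m)² (J(k, m) = (-8 + (5 + m)²)*(-1*3) = (-8 + (5 + m)²)*(-3) = 24 - 3*(5 + m)²)
J(73, 7) - 108*(l(10) + 91) = (24 - 3*(5 + 7)²) - 108*((7 + 10) + 91) = (24 - 3*12²) - 108*(17 + 91) = (24 - 3*144) - 108*108 = (24 - 432) - 11664 = -408 - 11664 = -12072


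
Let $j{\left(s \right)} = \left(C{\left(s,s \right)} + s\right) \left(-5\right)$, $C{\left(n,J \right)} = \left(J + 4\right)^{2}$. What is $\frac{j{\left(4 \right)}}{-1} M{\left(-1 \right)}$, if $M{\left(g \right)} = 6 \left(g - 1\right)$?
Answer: $-4080$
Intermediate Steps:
$C{\left(n,J \right)} = \left(4 + J\right)^{2}$
$j{\left(s \right)} = - 5 s - 5 \left(4 + s\right)^{2}$ ($j{\left(s \right)} = \left(\left(4 + s\right)^{2} + s\right) \left(-5\right) = \left(s + \left(4 + s\right)^{2}\right) \left(-5\right) = - 5 s - 5 \left(4 + s\right)^{2}$)
$M{\left(g \right)} = -6 + 6 g$ ($M{\left(g \right)} = 6 \left(-1 + g\right) = -6 + 6 g$)
$\frac{j{\left(4 \right)}}{-1} M{\left(-1 \right)} = \frac{\left(-5\right) 4 - 5 \left(4 + 4\right)^{2}}{-1} \left(-6 + 6 \left(-1\right)\right) = \left(-20 - 5 \cdot 8^{2}\right) \left(-1\right) \left(-6 - 6\right) = \left(-20 - 320\right) \left(-1\right) \left(-12\right) = \left(-340\right) \left(-1\right) \left(-12\right) = 340 \left(-12\right) = -4080$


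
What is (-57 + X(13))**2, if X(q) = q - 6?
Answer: 2500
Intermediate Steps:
X(q) = -6 + q
(-57 + X(13))**2 = (-57 + (-6 + 13))**2 = (-57 + 7)**2 = (-50)**2 = 2500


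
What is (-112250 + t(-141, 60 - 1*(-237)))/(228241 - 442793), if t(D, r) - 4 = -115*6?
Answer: 14117/26819 ≈ 0.52638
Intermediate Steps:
t(D, r) = -686 (t(D, r) = 4 - 115*6 = 4 - 690 = -686)
(-112250 + t(-141, 60 - 1*(-237)))/(228241 - 442793) = (-112250 - 686)/(228241 - 442793) = -112936/(-214552) = -112936*(-1/214552) = 14117/26819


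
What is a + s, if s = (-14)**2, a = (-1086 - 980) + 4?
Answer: -1866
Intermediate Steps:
a = -2062 (a = -2066 + 4 = -2062)
s = 196
a + s = -2062 + 196 = -1866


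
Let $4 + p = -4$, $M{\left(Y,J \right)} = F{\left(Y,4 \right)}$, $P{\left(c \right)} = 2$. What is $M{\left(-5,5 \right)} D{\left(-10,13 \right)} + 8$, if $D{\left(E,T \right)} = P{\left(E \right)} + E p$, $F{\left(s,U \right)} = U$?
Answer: $336$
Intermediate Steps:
$M{\left(Y,J \right)} = 4$
$p = -8$ ($p = -4 - 4 = -8$)
$D{\left(E,T \right)} = 2 - 8 E$ ($D{\left(E,T \right)} = 2 + E \left(-8\right) = 2 - 8 E$)
$M{\left(-5,5 \right)} D{\left(-10,13 \right)} + 8 = 4 \left(2 - -80\right) + 8 = 4 \left(2 + 80\right) + 8 = 4 \cdot 82 + 8 = 328 + 8 = 336$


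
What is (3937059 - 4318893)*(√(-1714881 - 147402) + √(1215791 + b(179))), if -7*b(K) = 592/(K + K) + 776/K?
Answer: -381834*√1908801468903/1253 - 381834*I*√1862283 ≈ -4.2102e+8 - 5.2107e+8*I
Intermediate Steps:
b(K) = -1072/(7*K) (b(K) = -(592/(K + K) + 776/K)/7 = -(592/((2*K)) + 776/K)/7 = -(592*(1/(2*K)) + 776/K)/7 = -(296/K + 776/K)/7 = -1072/(7*K))
(3937059 - 4318893)*(√(-1714881 - 147402) + √(1215791 + b(179))) = (3937059 - 4318893)*(√(-1714881 - 147402) + √(1215791 - 1072/7/179)) = -381834*(√(-1862283) + √(1215791 - 1072/7*1/179)) = -381834*(I*√1862283 + √(1215791 - 1072/1253)) = -381834*(I*√1862283 + √(1523385051/1253)) = -381834*(I*√1862283 + √1908801468903/1253) = -381834*(√1908801468903/1253 + I*√1862283) = -381834*√1908801468903/1253 - 381834*I*√1862283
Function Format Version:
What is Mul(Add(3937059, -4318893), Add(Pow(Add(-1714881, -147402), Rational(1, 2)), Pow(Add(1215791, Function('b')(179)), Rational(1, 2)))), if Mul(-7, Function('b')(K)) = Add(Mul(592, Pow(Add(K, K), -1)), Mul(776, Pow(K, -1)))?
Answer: Add(Mul(Rational(-381834, 1253), Pow(1908801468903, Rational(1, 2))), Mul(-381834, I, Pow(1862283, Rational(1, 2)))) ≈ Add(-4.2102e+8, Mul(-5.2107e+8, I))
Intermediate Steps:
Function('b')(K) = Mul(Rational(-1072, 7), Pow(K, -1)) (Function('b')(K) = Mul(Rational(-1, 7), Add(Mul(592, Pow(Add(K, K), -1)), Mul(776, Pow(K, -1)))) = Mul(Rational(-1, 7), Add(Mul(592, Pow(Mul(2, K), -1)), Mul(776, Pow(K, -1)))) = Mul(Rational(-1, 7), Add(Mul(592, Mul(Rational(1, 2), Pow(K, -1))), Mul(776, Pow(K, -1)))) = Mul(Rational(-1, 7), Add(Mul(296, Pow(K, -1)), Mul(776, Pow(K, -1)))) = Mul(Rational(-1, 7), Mul(1072, Pow(K, -1))) = Mul(Rational(-1072, 7), Pow(K, -1)))
Mul(Add(3937059, -4318893), Add(Pow(Add(-1714881, -147402), Rational(1, 2)), Pow(Add(1215791, Function('b')(179)), Rational(1, 2)))) = Mul(Add(3937059, -4318893), Add(Pow(Add(-1714881, -147402), Rational(1, 2)), Pow(Add(1215791, Mul(Rational(-1072, 7), Pow(179, -1))), Rational(1, 2)))) = Mul(-381834, Add(Pow(-1862283, Rational(1, 2)), Pow(Add(1215791, Mul(Rational(-1072, 7), Rational(1, 179))), Rational(1, 2)))) = Mul(-381834, Add(Mul(I, Pow(1862283, Rational(1, 2))), Pow(Add(1215791, Rational(-1072, 1253)), Rational(1, 2)))) = Mul(-381834, Add(Mul(I, Pow(1862283, Rational(1, 2))), Pow(Rational(1523385051, 1253), Rational(1, 2)))) = Mul(-381834, Add(Mul(I, Pow(1862283, Rational(1, 2))), Mul(Rational(1, 1253), Pow(1908801468903, Rational(1, 2))))) = Mul(-381834, Add(Mul(Rational(1, 1253), Pow(1908801468903, Rational(1, 2))), Mul(I, Pow(1862283, Rational(1, 2))))) = Add(Mul(Rational(-381834, 1253), Pow(1908801468903, Rational(1, 2))), Mul(-381834, I, Pow(1862283, Rational(1, 2))))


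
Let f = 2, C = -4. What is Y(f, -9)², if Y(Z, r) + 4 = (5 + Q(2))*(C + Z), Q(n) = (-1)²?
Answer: 256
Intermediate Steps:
Q(n) = 1
Y(Z, r) = -28 + 6*Z (Y(Z, r) = -4 + (5 + 1)*(-4 + Z) = -4 + 6*(-4 + Z) = -4 + (-24 + 6*Z) = -28 + 6*Z)
Y(f, -9)² = (-28 + 6*2)² = (-28 + 12)² = (-16)² = 256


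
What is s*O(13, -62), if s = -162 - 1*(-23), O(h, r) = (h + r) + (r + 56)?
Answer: 7645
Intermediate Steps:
O(h, r) = 56 + h + 2*r (O(h, r) = (h + r) + (56 + r) = 56 + h + 2*r)
s = -139 (s = -162 + 23 = -139)
s*O(13, -62) = -139*(56 + 13 + 2*(-62)) = -139*(56 + 13 - 124) = -139*(-55) = 7645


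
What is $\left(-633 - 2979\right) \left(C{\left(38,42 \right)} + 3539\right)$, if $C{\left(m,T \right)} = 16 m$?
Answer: $-14978964$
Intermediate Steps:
$\left(-633 - 2979\right) \left(C{\left(38,42 \right)} + 3539\right) = \left(-633 - 2979\right) \left(16 \cdot 38 + 3539\right) = - 3612 \left(608 + 3539\right) = \left(-3612\right) 4147 = -14978964$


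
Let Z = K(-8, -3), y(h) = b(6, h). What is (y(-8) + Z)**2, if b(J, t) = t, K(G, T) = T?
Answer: 121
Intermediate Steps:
y(h) = h
Z = -3
(y(-8) + Z)**2 = (-8 - 3)**2 = (-11)**2 = 121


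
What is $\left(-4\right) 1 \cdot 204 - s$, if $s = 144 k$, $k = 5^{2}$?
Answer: $-4416$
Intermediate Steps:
$k = 25$
$s = 3600$ ($s = 144 \cdot 25 = 3600$)
$\left(-4\right) 1 \cdot 204 - s = \left(-4\right) 1 \cdot 204 - 3600 = \left(-4\right) 204 - 3600 = -816 - 3600 = -4416$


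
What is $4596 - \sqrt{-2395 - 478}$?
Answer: $4596 - 13 i \sqrt{17} \approx 4596.0 - 53.6 i$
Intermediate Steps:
$4596 - \sqrt{-2395 - 478} = 4596 - \sqrt{-2873} = 4596 - 13 i \sqrt{17}$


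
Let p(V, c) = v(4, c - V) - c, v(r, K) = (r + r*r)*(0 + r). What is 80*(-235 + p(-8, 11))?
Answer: -13280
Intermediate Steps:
v(r, K) = r*(r + r**2) (v(r, K) = (r + r**2)*r = r*(r + r**2))
p(V, c) = 80 - c (p(V, c) = 4**2*(1 + 4) - c = 16*5 - c = 80 - c)
80*(-235 + p(-8, 11)) = 80*(-235 + (80 - 1*11)) = 80*(-235 + (80 - 11)) = 80*(-235 + 69) = 80*(-166) = -13280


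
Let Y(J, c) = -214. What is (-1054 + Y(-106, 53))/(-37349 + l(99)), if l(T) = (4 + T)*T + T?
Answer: 1268/27053 ≈ 0.046871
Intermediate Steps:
l(T) = T + T*(4 + T) (l(T) = T*(4 + T) + T = T + T*(4 + T))
(-1054 + Y(-106, 53))/(-37349 + l(99)) = (-1054 - 214)/(-37349 + 99*(5 + 99)) = -1268/(-37349 + 99*104) = -1268/(-37349 + 10296) = -1268/(-27053) = -1268*(-1/27053) = 1268/27053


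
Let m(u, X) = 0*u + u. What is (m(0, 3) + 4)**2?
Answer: 16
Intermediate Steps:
m(u, X) = u (m(u, X) = 0 + u = u)
(m(0, 3) + 4)**2 = (0 + 4)**2 = 4**2 = 16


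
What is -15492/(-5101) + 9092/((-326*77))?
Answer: 171250946/64022651 ≈ 2.6749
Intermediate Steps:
-15492/(-5101) + 9092/((-326*77)) = -15492*(-1/5101) + 9092/(-25102) = 15492/5101 + 9092*(-1/25102) = 15492/5101 - 4546/12551 = 171250946/64022651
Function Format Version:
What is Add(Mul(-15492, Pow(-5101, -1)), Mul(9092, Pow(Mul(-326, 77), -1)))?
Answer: Rational(171250946, 64022651) ≈ 2.6749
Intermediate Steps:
Add(Mul(-15492, Pow(-5101, -1)), Mul(9092, Pow(Mul(-326, 77), -1))) = Add(Mul(-15492, Rational(-1, 5101)), Mul(9092, Pow(-25102, -1))) = Add(Rational(15492, 5101), Mul(9092, Rational(-1, 25102))) = Add(Rational(15492, 5101), Rational(-4546, 12551)) = Rational(171250946, 64022651)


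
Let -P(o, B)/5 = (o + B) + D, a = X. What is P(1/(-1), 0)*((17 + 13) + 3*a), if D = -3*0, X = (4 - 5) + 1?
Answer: 150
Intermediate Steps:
X = 0 (X = -1 + 1 = 0)
a = 0
D = 0
P(o, B) = -5*B - 5*o (P(o, B) = -5*((o + B) + 0) = -5*((B + o) + 0) = -5*(B + o) = -5*B - 5*o)
P(1/(-1), 0)*((17 + 13) + 3*a) = (-5*0 - 5/(-1))*((17 + 13) + 3*0) = (0 - 5*(-1))*(30 + 0) = (0 - 5*(-1))*30 = (0 + 5)*30 = 5*30 = 150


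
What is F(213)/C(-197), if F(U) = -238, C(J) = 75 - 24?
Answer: -14/3 ≈ -4.6667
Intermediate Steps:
C(J) = 51
F(213)/C(-197) = -238/51 = -238*1/51 = -14/3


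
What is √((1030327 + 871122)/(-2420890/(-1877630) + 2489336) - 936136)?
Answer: I*√204515445767377114333428152205/467405437457 ≈ 967.54*I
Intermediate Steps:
√((1030327 + 871122)/(-2420890/(-1877630) + 2489336) - 936136) = √(1901449/(-2420890*(-1/1877630) + 2489336) - 936136) = √(1901449/(242089/187763 + 2489336) - 936136) = √(1901449/(467405437457/187763) - 936136) = √(1901449*(187763/467405437457) - 936136) = √(357021768587/467405437457 - 936136) = √(-437554699577477565/467405437457) = I*√204515445767377114333428152205/467405437457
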